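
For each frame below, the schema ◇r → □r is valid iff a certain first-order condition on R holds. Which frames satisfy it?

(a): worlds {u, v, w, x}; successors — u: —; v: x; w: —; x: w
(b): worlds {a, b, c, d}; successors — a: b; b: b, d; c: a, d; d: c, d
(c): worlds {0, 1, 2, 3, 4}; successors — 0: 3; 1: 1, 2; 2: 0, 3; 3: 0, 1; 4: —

(a)

The schema corresponds to partial functionality: ∀x ∀y ∀z (Rxy ∧ Rxz → y = z).
(a): condition met.
(b): fails — b sees both b and d.
(c): fails — 1 sees both 1 and 2.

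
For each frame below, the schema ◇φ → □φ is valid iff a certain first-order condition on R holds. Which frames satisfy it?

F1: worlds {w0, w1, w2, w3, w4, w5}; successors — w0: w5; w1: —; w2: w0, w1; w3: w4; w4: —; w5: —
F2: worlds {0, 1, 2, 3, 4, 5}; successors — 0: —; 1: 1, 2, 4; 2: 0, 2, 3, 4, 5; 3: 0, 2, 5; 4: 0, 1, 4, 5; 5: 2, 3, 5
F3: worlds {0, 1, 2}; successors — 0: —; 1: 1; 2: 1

This is the axiom for partial functionality; its first-order frame correspondent is ∀x ∀y ∀z (Rxy ∧ Rxz → y = z).
F1: fails — w2 sees both w0 and w1.
F2: fails — 1 sees both 1 and 2.
F3: satisfies the condition.

F3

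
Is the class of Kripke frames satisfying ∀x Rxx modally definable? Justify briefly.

Definable; □p → p defines it

The condition is reflexivity. A defining modal formula is □p → p.
Suppose □p→p is valid. At any x set V(p)={w : Rxw}. Then □p holds at x, so p holds at x, i.e. Rxx.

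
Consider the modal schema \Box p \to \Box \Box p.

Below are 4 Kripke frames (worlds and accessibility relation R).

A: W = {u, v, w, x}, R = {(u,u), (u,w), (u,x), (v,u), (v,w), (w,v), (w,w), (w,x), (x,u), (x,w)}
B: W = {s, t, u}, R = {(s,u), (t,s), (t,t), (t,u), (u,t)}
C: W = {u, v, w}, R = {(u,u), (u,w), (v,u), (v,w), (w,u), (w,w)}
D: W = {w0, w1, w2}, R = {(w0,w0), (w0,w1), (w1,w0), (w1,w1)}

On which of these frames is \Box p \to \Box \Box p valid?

Frame correspondent (Sahlqvist): \forall x \forall y \forall z (Rxy \wedge Ryz \to Rxz) — i.e. transitivity.
A: fails — Rxw and Rwx but not Rxx.
B: fails — Rut and Rts but not Rus.
C: ✓.
D: ✓.
Valid on: C, D.

C, D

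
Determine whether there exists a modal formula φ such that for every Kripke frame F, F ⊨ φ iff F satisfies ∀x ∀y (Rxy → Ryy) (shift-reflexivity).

Yes — defined by □(□q → q)

Yes: it is shift-reflexivity, defined by the T□ schema □(□q → q).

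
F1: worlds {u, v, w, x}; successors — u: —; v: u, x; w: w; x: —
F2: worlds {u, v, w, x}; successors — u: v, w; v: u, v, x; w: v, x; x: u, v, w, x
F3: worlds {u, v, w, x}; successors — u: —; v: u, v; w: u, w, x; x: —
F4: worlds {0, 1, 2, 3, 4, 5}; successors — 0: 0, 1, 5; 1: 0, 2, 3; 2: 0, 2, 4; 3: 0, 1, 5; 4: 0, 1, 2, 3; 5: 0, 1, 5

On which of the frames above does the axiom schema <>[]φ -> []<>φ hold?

F2, F4

Frame correspondent (Sahlqvist): forall x forall y forall z (Rxy & Rxz -> exists w (Ryw & Rzw)) — i.e. convergence.
F1: fails — Rvu and Rvu but u and u have no common successor.
F2: satisfies the condition.
F3: fails — Rvv and Rvu but v and u have no common successor.
F4: satisfies the condition.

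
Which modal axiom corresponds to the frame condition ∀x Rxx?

The condition is reflexivity. The T schema □s → s defines it.
Suppose □s→s is valid. At any x set V(s)={w : Rxw}. Then □s holds at x, so s holds at x, i.e. Rxx.

□s → s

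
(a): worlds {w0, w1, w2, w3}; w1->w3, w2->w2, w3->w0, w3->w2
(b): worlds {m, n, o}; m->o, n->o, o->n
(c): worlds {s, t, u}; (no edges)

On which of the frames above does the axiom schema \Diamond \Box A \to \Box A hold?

(c)

Frame correspondent (Sahlqvist): \forall x \forall y \forall z (Rxy \wedge Rxz \to Ryz) — i.e. the Euclidean property.
(a): fails — Rw1w3 and Rw1w3 but not Rw3w3.
(b): fails — Rmo and Rmo but not Roo.
(c): condition met.
Valid on: (c).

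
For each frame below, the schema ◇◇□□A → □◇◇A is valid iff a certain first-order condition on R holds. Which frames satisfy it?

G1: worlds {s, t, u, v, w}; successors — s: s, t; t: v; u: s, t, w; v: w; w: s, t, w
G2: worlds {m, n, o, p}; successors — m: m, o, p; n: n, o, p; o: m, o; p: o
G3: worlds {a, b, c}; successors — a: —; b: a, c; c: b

G2

This is the axiom for a generalized confluence (Geach) condition; its first-order frame correspondent is ∀x ∀y ∀z ((xR²y ∧ xRz) → ∃w (yR²w ∧ zR²w)).
G1: fails — sR²s, sRt but no w* with sR²w* and tR²w*.
G2: condition met.
G3: fails — bR²b, bRa but no w with bR²w and aR²w.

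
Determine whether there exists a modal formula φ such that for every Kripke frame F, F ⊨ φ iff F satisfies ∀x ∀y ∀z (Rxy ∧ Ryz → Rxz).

This is a Sahlqvist condition; the 4 axiom □p → □□p defines it.
Suppose □p→□□p is valid. Take Rxy, Ryz and set V(p)={w : Rxw}. Then □p at x, so □□p at x, so □p at y, so p at z, i.e. Rxz.

Yes, by □p → □□p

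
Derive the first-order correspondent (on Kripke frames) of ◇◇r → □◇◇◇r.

This is a Sahlqvist (Geach-type) schema ◇^2□^0r → □^1◇^3r.
Minimal-valuation argument: fix x; take any y with xR^2y and any z with xR^1z. Set V(r) to the set of worlds R-reachable from y in exactly 0 steps. Then □^0r holds at y, so the antecedent holds at x; validity forces ◇^3r at z, giving a w with zR^3w and yR^0w.
First-order correspondent: ∀x ∀y ∀z ((xR²y ∧ xRz) → ∃w (y = w ∧ zR³w)).

∀x ∀y ∀z ((xR²y ∧ xRz) → ∃w (y = w ∧ zR³w))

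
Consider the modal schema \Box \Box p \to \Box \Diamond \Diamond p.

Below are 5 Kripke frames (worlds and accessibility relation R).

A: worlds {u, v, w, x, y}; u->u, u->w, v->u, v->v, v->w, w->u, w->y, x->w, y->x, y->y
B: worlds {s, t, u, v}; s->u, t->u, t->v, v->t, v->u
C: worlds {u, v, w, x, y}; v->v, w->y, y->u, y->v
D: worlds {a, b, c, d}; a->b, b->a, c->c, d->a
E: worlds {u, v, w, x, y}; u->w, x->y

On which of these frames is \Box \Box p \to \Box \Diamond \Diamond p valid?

A

Frame correspondent (Sahlqvist): \forall x \forall z (xRz \to \exists w (x R^2 w \wedge z R^2 w)) — i.e. a generalized confluence (Geach) condition.
A: ✓.
B: fails — sRu but no w with sR²w and uR²w.
C: fails — yRu but no t with yR²t and uR²t.
D: fails — aRb but no w with aR²w and bR²w.
E: fails — uRw but no t with uR²t and wR²t.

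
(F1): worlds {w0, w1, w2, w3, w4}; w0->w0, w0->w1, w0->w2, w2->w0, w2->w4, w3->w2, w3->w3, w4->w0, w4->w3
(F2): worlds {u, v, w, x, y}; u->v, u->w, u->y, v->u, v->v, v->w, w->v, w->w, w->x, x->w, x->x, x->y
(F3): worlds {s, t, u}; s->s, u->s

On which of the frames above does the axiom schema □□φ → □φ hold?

(F3)

Frame correspondent (Sahlqvist): ∀x ∀y (Rxy → ∃z (Rxz ∧ Rzy)) — i.e. density.
(F1): fails — Rw2w4 but no z with Rw2z and Rzw4.
(F2): fails — Ruy but no z with Ruz and Rzy.
(F3): ✓.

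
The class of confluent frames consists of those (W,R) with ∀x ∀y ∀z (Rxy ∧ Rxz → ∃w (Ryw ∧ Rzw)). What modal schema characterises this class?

A defining formula is ◇□q → □◇q (the .2 axiom).
Suppose ◇□q→□◇q is valid. Take Rxy, Rxz and set V(q)={w : Ryw}. Then □q at y so ◇□q at x, so □◇q at x, so ◇q at z, giving w with Rzw and Ryw.

◇□q → □◇q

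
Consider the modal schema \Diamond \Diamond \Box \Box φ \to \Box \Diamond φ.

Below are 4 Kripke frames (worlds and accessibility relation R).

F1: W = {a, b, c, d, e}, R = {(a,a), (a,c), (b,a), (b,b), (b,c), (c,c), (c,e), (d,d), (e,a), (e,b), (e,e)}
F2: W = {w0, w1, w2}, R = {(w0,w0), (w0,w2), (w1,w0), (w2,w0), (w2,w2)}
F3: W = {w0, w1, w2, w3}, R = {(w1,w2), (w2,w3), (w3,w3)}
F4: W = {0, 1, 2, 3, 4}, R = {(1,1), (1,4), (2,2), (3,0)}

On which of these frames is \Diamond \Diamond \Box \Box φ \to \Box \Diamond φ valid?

F1, F2, F3

This is the axiom for a generalized confluence (Geach) condition; its first-order frame correspondent is \forall x \forall y \forall z ((x R^2 y \wedge xRz) \to \exists w (y R^2 w \wedge zRw)).
F1: condition met.
F2: condition met.
F3: condition met.
F4: fails — 1R²1, 1R4 but no w with 1R²w and 4Rw.
Valid on: F1, F2, F3.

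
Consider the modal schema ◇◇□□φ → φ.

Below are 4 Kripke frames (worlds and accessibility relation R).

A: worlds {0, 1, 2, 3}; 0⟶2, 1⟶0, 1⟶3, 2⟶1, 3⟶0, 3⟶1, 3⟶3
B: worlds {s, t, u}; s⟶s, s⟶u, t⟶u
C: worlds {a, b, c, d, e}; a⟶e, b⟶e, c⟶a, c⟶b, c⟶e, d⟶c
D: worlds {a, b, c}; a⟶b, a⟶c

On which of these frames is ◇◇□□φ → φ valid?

D

The schema corresponds to a generalized confluence (Geach) condition: ∀x ∀y (xR²y → ∃w (yR²w ∧ x = w)).
A: fails — 1R²2 but no w with 2R²w and 1=w.
B: fails — sR²u but no w with uR²w and s=w.
C: fails — cR²e but no w with eR²w and c=w.
D: condition met.
Valid on: D.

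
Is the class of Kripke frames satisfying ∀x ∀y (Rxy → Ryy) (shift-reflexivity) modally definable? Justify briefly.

Yes — defined by □(□q → q)

The condition is shift-reflexivity. A defining modal formula is □(□q → q).
Suppose □(□q→q) is valid. Take Rxy and set V(q)={w : Ryw}. Then at y, □q holds; since □(□q→q) at x, □q→q at y, so q at y, i.e. Ryy.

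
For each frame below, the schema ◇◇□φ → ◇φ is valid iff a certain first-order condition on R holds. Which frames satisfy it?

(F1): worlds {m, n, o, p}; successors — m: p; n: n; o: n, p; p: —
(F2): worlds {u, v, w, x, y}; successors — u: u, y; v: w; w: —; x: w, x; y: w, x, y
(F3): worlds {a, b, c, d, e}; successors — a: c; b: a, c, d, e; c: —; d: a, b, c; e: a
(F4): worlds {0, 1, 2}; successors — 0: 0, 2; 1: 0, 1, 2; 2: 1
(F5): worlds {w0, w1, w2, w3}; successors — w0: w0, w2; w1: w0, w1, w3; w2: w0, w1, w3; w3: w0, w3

(F1), (F5)

The schema corresponds to a generalized confluence (Geach) condition: ∀x ∀y (xR²y → ∃w (yRw ∧ xRw)).
(F1): satisfies the condition.
(F2): fails — uR²w but no t with wRt and uRt.
(F3): fails — bR²c but no w with cRw and bRw.
(F4): fails — 0R²2 but no w with 2Rw and 0Rw.
(F5): satisfies the condition.
Valid on: (F1), (F5).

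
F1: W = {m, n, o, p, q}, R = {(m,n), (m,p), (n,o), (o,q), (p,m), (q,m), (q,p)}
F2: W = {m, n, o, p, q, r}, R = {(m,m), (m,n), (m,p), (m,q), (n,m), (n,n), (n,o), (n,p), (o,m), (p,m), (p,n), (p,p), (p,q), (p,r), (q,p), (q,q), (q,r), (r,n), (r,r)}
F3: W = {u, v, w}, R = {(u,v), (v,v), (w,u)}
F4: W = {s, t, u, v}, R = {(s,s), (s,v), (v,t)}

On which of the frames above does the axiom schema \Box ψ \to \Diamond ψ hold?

F1, F2, F3

The schema corresponds to seriality: \forall x \exists y Rxy.
F1: holds.
F2: holds.
F3: holds.
F4: fails — world t has no successor.
Valid on: F1, F2, F3.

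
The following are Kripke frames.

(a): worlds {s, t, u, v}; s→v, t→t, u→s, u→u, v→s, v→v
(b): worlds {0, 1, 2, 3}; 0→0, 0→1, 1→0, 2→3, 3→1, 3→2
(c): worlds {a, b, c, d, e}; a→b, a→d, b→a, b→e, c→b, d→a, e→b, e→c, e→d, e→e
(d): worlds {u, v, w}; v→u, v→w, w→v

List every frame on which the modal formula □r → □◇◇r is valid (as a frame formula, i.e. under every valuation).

(a), (b), (c)

Frame correspondent (Sahlqvist): ∀x ∀z (xRz → ∃w (xRw ∧ zR²w)) — i.e. a generalized confluence (Geach) condition.
(a): holds.
(b): holds.
(c): holds.
(d): fails — vRu but no t with vRt and uR²t.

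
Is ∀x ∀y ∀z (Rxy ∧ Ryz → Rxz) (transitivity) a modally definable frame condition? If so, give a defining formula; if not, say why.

Yes, by □q → □□q

The condition is transitivity. A defining modal formula is □q → □□q.
Suppose □q→□□q is valid. Take Rxy, Ryz and set V(q)={w : Rxw}. Then □q at x, so □□q at x, so □q at y, so q at z, i.e. Rxz.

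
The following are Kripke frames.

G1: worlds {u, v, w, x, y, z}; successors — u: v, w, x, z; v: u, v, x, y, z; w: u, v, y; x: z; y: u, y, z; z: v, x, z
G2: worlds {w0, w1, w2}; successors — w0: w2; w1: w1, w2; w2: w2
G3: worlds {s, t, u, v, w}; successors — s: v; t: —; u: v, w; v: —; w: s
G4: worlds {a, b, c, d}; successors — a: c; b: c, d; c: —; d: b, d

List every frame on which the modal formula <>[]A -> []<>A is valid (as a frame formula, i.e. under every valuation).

The schema corresponds to convergence: forall x forall y forall z (Rxy & Rxz -> exists w (Ryw & Rzw)).
G1: fails — Ruw and Rux but w and x have no common successor.
G2: holds.
G3: fails — Rsv and Rsv but v and v have no common successor.
G4: fails — Rac and Rac but c and c have no common successor.
Valid on: G2.

G2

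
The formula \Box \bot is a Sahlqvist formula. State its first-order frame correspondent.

emptiness of R

□⊥ is valid iff no world has any successor (otherwise □⊥ fails at any world with one).
Conversely, on a frame with emptiness of R the schema holds at every world under every valuation.
So the correspondent is emptiness of R.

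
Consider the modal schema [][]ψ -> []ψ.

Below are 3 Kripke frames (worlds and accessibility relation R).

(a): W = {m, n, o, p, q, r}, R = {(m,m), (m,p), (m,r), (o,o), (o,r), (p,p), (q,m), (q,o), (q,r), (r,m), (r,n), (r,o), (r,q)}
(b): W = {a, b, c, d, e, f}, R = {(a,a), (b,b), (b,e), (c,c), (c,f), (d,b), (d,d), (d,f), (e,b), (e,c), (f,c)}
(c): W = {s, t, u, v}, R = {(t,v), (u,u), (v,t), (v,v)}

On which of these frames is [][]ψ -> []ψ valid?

The schema corresponds to density: forall x forall y (Rxy -> exists z (Rxz & Rzy)).
(a): fails — Rrn but no z with Rrz and Rzn.
(b): condition met.
(c): condition met.

(b), (c)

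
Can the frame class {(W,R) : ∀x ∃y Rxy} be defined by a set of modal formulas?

Yes: it is seriality, defined by the D schema □q → ◇q.

Yes — defined by □q → ◇q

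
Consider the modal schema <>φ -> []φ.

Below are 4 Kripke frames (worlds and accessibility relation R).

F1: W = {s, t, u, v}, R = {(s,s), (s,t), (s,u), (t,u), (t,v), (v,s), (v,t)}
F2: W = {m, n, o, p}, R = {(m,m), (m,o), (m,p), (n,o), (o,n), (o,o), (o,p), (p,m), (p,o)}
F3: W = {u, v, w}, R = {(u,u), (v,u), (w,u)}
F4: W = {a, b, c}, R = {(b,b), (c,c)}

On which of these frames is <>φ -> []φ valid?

This is the axiom for partial functionality; its first-order frame correspondent is forall x forall y forall z (Rxy & Rxz -> y = z).
F1: fails — s sees both s and t.
F2: fails — m sees both m and o.
F3: satisfies the condition.
F4: satisfies the condition.

F3, F4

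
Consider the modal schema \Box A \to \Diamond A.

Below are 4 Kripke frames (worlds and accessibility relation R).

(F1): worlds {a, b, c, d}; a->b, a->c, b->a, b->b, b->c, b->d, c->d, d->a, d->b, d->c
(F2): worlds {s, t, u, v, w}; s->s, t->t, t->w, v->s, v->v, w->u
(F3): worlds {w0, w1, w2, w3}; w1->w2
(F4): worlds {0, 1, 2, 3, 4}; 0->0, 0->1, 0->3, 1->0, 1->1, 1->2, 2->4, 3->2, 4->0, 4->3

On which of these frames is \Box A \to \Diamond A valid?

(F1), (F4)

The schema corresponds to seriality: \forall x \exists y Rxy.
(F1): satisfies the condition.
(F2): fails — world u has no successor.
(F3): fails — world w0 has no successor.
(F4): satisfies the condition.
Valid on: (F1), (F4).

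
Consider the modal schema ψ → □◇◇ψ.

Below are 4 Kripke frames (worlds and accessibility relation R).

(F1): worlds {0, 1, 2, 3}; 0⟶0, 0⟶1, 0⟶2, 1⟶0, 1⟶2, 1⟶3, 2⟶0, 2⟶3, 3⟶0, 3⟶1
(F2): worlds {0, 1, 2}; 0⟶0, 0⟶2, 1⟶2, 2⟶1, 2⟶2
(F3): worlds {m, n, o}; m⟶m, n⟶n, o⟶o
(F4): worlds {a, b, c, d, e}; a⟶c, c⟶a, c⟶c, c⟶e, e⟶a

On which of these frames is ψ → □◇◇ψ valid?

(F1), (F3), (F4)

Frame correspondent (Sahlqvist): ∀x ∀z (xRz → ∃w (x = w ∧ zR²w)) — i.e. a generalized confluence (Geach) condition.
(F1): condition met.
(F2): fails — 0R2 but no w with 0=w and 2R²w.
(F3): condition met.
(F4): condition met.
Valid on: (F1), (F3), (F4).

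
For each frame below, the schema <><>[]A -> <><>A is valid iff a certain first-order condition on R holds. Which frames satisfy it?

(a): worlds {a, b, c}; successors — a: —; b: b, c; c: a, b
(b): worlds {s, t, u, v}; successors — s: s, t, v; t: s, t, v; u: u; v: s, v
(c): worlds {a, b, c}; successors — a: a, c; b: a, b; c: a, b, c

(b), (c)

The schema corresponds to a generalized confluence (Geach) condition: forall x forall y (x R^2 y -> exists w (yRw & x R^2 w)).
(a): fails — bR²a but no w with aRw and bR²w.
(b): satisfies the condition.
(c): satisfies the condition.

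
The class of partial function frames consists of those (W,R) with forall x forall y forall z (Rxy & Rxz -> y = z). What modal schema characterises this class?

◇q → □q

A defining formula is ◇q → □q (the CD axiom).
Suppose ◇q→□q is valid. Take Rxy, Rxz and set V(q)={y}. Then ◇q at x, so □q at x, so q at z, i.e. z=y.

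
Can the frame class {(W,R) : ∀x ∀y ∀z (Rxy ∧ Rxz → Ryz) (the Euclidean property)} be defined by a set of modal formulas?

This is a Sahlqvist condition; the 5 axiom ◇r → □◇r defines it.
Suppose ◇r→□◇r is valid. Take Rxy, Rxz and set V(r)={y}. Then ◇r at x, so □◇r at x, so ◇r at z, so some w with Rzw has r; w=y, i.e. Rzy. By symmetry of the argument, Ryz.

Definable; ◇r → □◇r defines it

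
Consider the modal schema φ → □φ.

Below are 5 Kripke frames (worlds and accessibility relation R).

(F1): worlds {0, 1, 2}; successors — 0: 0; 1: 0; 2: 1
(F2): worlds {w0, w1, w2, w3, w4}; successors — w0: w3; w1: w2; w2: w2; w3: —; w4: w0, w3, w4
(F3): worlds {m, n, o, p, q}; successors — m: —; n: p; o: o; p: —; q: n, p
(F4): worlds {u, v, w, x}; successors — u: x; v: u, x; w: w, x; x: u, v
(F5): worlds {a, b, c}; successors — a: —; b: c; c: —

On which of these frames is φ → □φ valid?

none

This is the axiom for a generalized confluence (Geach) condition; its first-order frame correspondent is ∀x ∀z (xRz → ∃w (x = w ∧ z = w)).
(F1): fails — 1R0 but 1 ≠ 0.
(F2): fails — w0Rw3 but w0 ≠ w3.
(F3): fails — nRp but n ≠ p.
(F4): fails — uRx but u ≠ x.
(F5): fails — bRc but b ≠ c.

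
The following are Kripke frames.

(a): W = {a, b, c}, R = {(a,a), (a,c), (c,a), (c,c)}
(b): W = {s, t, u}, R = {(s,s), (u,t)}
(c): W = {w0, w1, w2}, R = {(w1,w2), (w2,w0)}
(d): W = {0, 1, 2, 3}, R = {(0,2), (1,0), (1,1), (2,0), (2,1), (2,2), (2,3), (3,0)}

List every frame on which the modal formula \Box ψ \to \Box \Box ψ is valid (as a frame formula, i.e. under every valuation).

(a), (b)

This is the axiom for transitivity; its first-order frame correspondent is \forall x \forall y \forall z (Rxy \wedge Ryz \to Rxz).
(a): condition met.
(b): condition met.
(c): fails — Rw1w2 and Rw2w0 but not Rw1w0.
(d): fails — R10 and R02 but not R12.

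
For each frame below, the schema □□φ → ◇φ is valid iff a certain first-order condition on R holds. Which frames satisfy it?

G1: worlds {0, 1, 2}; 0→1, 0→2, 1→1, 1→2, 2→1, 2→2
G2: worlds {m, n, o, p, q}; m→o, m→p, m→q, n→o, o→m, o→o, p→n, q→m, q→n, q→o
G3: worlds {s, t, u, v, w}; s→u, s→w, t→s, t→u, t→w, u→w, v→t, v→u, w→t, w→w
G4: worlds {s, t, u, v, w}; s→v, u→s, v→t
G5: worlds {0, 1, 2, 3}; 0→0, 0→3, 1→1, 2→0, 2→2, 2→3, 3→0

Frame correspondent (Sahlqvist): ∀x ∃w (xR²w ∧ xRw) — i.e. a generalized confluence (Geach) condition.
G1: satisfies the condition.
G2: fails — at p but no w with pR²w and pRw.
G3: satisfies the condition.
G4: fails — at s but no w* with sR²w* and sRw*.
G5: satisfies the condition.

G1, G3, G5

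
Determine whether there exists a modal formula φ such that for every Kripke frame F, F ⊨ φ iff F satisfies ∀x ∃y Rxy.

The condition is seriality. A defining modal formula is □r → ◇r.
Suppose □r→◇r is valid. At any x set V(r)=W. Then □r at x, so ◇r at x, so x has a successor.

Definable; □r → ◇r defines it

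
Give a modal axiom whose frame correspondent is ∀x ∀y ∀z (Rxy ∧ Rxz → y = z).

◇q → □q

The condition is partial functionality. The CD schema ◇q → □q defines it.
Suppose ◇q→□q is valid. Take Rxy, Rxz and set V(q)={y}. Then ◇q at x, so □q at x, so q at z, i.e. z=y.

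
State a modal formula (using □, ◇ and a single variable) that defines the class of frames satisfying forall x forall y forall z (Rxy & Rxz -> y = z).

◇p → □p

A defining formula is ◇p → □p (the CD axiom).
Suppose ◇p→□p is valid. Take Rxy, Rxz and set V(p)={y}. Then ◇p at x, so □p at x, so p at z, i.e. z=y.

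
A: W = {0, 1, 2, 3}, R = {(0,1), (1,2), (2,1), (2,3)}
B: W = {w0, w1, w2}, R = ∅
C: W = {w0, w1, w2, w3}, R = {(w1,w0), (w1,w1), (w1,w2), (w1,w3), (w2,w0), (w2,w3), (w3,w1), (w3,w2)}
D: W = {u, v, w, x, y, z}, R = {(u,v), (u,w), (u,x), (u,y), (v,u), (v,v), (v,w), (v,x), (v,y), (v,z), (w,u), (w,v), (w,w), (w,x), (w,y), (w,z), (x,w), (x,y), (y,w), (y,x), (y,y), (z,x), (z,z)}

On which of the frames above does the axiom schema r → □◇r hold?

B

This is the axiom for symmetry; its first-order frame correspondent is ∀x ∀y (Rxy → Ryx).
A: fails — R01 but not R10.
B: condition met.
C: fails — Rw1w2 but not Rw2w1.
D: fails — Rvz but not Rzv.
Valid on: B.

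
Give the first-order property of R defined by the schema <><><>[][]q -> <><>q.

This is a Sahlqvist (Geach-type) schema ◇^3□^2q → □^0◇^2q.
First-order correspondent: forall x forall y (x R^3 y -> exists w (y R^2 w & x R^2 w)).

forall x forall y (x R^3 y -> exists w (y R^2 w & x R^2 w))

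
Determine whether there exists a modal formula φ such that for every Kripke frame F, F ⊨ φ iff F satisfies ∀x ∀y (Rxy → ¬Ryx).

Modal frame validity is preserved under surjective bounded morphisms.
The 5-cycle (worlds s,t,u,v,w with s→t→u→v→w→s) is asymmetric. Mapping every world to a single reflexive point • is a surjective bounded morphism, and the reflexive point is not asymmetric (R•• but asymmetry requires ¬R••).
So no modal formula (or set of formulas) defines exactly the asymmetric frames.

Not modally definable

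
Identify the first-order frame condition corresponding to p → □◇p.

symmetry: ∀x ∀y (Rxy → Ryx)

Suppose p→□◇p is valid. Take Rxy and set V(p)={x}. Then p at x, so □◇p at x, so ◇p at y, so some z with Ryz has p; z=x, i.e. Ryx.
The converse is a direct semantic check.
Frame condition: ∀x ∀y (Rxy → Ryx).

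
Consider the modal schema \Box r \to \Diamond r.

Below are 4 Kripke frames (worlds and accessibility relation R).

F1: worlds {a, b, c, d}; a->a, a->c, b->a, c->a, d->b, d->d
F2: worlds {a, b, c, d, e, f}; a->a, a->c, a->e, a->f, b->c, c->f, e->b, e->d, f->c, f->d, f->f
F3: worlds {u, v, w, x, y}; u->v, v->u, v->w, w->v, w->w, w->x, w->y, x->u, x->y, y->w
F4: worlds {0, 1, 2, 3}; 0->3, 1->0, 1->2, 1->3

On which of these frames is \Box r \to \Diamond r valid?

F1, F3

The schema corresponds to seriality: \forall x \exists y Rxy.
F1: condition met.
F2: fails — world d has no successor.
F3: condition met.
F4: fails — world 2 has no successor.
Valid on: F1, F3.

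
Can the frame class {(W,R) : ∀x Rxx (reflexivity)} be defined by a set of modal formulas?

Yes, by □p → p

Yes: it is reflexivity, defined by the T schema □p → p.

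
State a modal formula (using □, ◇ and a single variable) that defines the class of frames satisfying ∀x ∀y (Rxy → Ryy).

□(□ψ → ψ)

The condition is shift-reflexivity. The T□ schema □(□ψ → ψ) defines it.
Suppose □(□ψ→ψ) is valid. Take Rxy and set V(ψ)={w : Ryw}. Then at y, □ψ holds; since □(□ψ→ψ) at x, □ψ→ψ at y, so ψ at y, i.e. Ryy.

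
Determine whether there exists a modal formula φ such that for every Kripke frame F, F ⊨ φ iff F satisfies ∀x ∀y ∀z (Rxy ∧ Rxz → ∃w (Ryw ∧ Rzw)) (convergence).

This is a Sahlqvist condition; the .2 axiom ◇□q → □◇q defines it.
Suppose ◇□q→□◇q is valid. Take Rxy, Rxz and set V(q)={w : Ryw}. Then □q at y so ◇□q at x, so □◇q at x, so ◇q at z, giving w with Rzw and Ryw.

Definable; ◇□q → □◇q defines it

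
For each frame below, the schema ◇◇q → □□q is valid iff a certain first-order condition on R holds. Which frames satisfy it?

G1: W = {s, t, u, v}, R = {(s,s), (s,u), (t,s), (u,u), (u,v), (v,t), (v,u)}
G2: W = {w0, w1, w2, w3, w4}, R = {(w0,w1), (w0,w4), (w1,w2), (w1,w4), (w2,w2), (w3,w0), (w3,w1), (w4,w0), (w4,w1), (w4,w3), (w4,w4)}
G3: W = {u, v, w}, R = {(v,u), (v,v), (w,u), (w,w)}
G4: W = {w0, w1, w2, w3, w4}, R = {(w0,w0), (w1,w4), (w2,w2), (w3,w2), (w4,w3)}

G4

This is the axiom for a generalized confluence (Geach) condition; its first-order frame correspondent is ∀x ∀y ∀z ((xR²y ∧ xR²z) → ∃w (y = w ∧ z = w)).
G1: fails — sR²s, sR²u but s ≠ u.
G2: fails — w0R²w0, w0R²w1 but w0 ≠ w1.
G3: fails — vR²u, vR²v but u ≠ v.
G4: ✓.
Valid on: G4.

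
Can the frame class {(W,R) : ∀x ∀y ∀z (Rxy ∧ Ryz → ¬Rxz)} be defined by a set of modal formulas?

Not definable by any modal formula

Any modally definable frame class is closed under surjective bounded morphisms.
The 7-cycle (worlds s,t,u,v,w,x,y with s→t→u→v→w→x→y→s) is intransitive. Mapping every world to a single reflexive point • is a surjective bounded morphism; the reflexive point is not intransitive (R••∧R•• but R••).
Hence intransitivity is not modally definable.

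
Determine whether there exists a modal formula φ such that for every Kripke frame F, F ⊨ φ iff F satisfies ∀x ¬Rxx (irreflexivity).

Not definable by any modal formula

Modal frame validity is preserved under surjective bounded morphisms.
The 2-cycle (worlds a,b with a→b→a) is irreflexive, and the map sending every world to a single reflexive point • is a surjective bounded morphism (forth: every edge maps to (•,•); back: every world has a successor). So any modal formula valid on the 2-cycle is also valid on the reflexive point, which is not irreflexive.
So no modal formula (or set of formulas) defines exactly the irreflexive frames.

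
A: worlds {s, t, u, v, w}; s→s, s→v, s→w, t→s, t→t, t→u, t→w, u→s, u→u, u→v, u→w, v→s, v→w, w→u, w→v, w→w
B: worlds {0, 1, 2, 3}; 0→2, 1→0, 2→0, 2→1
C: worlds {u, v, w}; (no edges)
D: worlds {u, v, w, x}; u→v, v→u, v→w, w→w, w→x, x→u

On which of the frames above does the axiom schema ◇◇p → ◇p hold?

This is the axiom for transitivity; its first-order frame correspondent is ∀x ∀y ∀z (Rxy ∧ Ryz → Rxz).
A: fails — Rwu and Rus but not Rws.
B: fails — R10 and R02 but not R12.
C: satisfies the condition.
D: fails — Ruv and Rvw but not Ruw.
Valid on: C.

C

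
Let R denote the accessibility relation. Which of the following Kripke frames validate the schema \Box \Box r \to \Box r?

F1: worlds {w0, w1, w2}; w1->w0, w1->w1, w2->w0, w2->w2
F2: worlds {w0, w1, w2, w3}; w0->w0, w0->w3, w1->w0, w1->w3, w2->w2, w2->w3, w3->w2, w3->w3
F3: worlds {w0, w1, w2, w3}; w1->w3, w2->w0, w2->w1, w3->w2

This is the axiom for density; its first-order frame correspondent is \forall x \forall y (Rxy \to \exists z (Rxz \wedge Rzy)).
F1: satisfies the condition.
F2: satisfies the condition.
F3: fails — Rw2w0 but no z with Rw2z and Rzw0.

F1, F2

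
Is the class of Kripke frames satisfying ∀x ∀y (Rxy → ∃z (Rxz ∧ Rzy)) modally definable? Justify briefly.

Yes, by □□q → □q

Yes: it is density, defined by the C4 schema □□q → □q.
Suppose □□q→□q is valid. Take Rxy and set V(q)={w : xR²w}. Then □□q at x, so □q at x, so q at y, i.e. ∃z(Rxz∧Rzy).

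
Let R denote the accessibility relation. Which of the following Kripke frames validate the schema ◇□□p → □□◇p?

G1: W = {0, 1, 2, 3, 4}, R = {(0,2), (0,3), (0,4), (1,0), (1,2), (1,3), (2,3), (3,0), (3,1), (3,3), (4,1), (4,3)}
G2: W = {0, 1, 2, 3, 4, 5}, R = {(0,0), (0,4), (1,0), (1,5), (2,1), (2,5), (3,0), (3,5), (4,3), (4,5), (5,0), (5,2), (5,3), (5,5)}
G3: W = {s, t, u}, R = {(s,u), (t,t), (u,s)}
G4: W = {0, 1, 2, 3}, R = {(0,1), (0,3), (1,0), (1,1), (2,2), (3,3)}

The schema corresponds to a generalized confluence (Geach) condition: ∀x ∀y ∀z ((xRy ∧ xR²z) → ∃w (yR²w ∧ zRw)).
G1: satisfies the condition.
G2: satisfies the condition.
G3: satisfies the condition.
G4: fails — 0R3, 0R²1 but no w with 3R²w and 1Rw.

G1, G2, G3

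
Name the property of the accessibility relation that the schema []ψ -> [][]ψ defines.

Suppose □ψ→□□ψ is valid. Take Rxy, Ryz and set V(ψ)={w : Rxw}. Then □ψ at x, so □□ψ at x, so □ψ at y, so ψ at z, i.e. Rxz.
Conversely, on a frame with transitivity the schema holds at every world under every valuation.
Frame condition: forall x forall y forall z (Rxy & Ryz -> Rxz).

Transitivity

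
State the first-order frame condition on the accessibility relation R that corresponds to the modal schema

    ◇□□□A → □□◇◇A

This is a Sahlqvist (Geach-type) schema ◇^1□^3A → □^2◇^2A.
Minimal-valuation argument: fix x; take any y with xR^1y and any z with xR^2z. Set V(A) to the set of worlds R-reachable from y in exactly 3 steps. Then □^3A holds at y, so the antecedent holds at x; validity forces ◇^2A at z, giving a w with zR^2w and yR^3w.
First-order correspondent: ∀x ∀y ∀z ((xRy ∧ xR²z) → ∃w (yR³w ∧ zR²w)).

∀x ∀y ∀z ((xRy ∧ xR²z) → ∃w (yR³w ∧ zR²w))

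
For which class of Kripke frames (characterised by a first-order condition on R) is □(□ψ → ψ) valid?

Suppose □(□ψ→ψ) is valid. Take Rxy and set V(ψ)={w : Ryw}. Then at y, □ψ holds; since □(□ψ→ψ) at x, □ψ→ψ at y, so ψ at y, i.e. Ryy.

Shift-reflexivity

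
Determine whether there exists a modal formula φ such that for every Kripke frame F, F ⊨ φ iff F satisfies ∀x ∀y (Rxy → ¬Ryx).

Not modally definable

Any modally definable frame class is closed under surjective bounded morphisms.
The 3-cycle (worlds a,b,c with a→b→c→a) is asymmetric. Mapping every world to a single reflexive point • is a surjective bounded morphism, and the reflexive point is not asymmetric (R•• but asymmetry requires ¬R••).
Hence asymmetry is not modally definable.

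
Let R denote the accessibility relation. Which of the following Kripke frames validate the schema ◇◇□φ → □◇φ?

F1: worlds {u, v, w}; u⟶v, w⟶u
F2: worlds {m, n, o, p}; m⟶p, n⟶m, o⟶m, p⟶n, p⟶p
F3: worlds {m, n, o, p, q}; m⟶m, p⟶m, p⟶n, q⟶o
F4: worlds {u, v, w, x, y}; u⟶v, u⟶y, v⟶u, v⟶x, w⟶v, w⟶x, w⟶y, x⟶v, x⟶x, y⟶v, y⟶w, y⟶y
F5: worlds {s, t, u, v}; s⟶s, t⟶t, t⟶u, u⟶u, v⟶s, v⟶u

none

Frame correspondent (Sahlqvist): ∀x ∀y ∀z ((xR²y ∧ xRz) → ∃w (yRw ∧ zRw)) — i.e. a generalized confluence (Geach) condition.
F1: fails — wR²v, wRu but no t with vRt and uRt.
F2: fails — mR²n, mRp but no w with nRw and pRw.
F3: fails — pR²m, pRn but no w with mRw and nRw.
F4: fails — uR²u, uRv but no t with uRt and vRt.
F5: fails — vR²s, vRu but no w with sRw and uRw.
Valid on no frame.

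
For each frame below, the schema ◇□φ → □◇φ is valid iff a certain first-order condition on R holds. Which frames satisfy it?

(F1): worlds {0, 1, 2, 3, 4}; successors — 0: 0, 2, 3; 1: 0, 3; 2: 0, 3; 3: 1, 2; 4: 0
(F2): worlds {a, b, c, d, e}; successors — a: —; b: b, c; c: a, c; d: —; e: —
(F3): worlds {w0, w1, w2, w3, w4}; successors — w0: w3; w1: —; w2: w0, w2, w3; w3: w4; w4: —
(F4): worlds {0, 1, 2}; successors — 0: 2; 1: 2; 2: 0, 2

The schema corresponds to convergence: ∀x ∀y ∀z (Rxy ∧ Rxz → ∃w (Ryw ∧ Rzw)).
(F1): fails — R02 and R03 but 2 and 3 have no common successor.
(F2): fails — Rca and Rca but a and a have no common successor.
(F3): fails — Rw2w3 and Rw2w2 but w3 and w2 have no common successor.
(F4): ✓.

(F4)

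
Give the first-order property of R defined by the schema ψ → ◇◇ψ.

This is a Sahlqvist (Geach-type) schema ◇^0□^0ψ → □^0◇^2ψ.
Minimal-valuation argument: fix x; take any y with xR^0y and any z with xR^0z. Set V(ψ) to the set of worlds R-reachable from y in exactly 0 steps. Then □^0ψ holds at y, so the antecedent holds at x; validity forces ◇^2ψ at z, giving a w with zR^2w and yR^0w.
First-order correspondent: ∀x ∃w (x = w ∧ xR²w).

∀x ∃w (x = w ∧ xR²w)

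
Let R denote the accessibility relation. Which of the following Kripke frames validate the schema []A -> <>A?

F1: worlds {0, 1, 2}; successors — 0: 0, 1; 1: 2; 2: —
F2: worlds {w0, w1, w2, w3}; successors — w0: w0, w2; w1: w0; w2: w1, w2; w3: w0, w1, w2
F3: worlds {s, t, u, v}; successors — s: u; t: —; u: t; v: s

F2

This is the axiom for seriality; its first-order frame correspondent is forall x exists y Rxy.
F1: fails — world 2 has no successor.
F2: condition met.
F3: fails — world t has no successor.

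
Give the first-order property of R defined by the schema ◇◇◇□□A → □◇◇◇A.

∀x ∀y ∀z ((xR³y ∧ xRz) → ∃w (yR²w ∧ zR³w))

This is a Sahlqvist (Geach-type) schema ◇^3□^2A → □^1◇^3A.
Minimal-valuation argument: fix x; take any y with xR^3y and any z with xR^1z. Set V(A) to the set of worlds R-reachable from y in exactly 2 steps. Then □^2A holds at y, so the antecedent holds at x; validity forces ◇^3A at z, giving a w with zR^3w and yR^2w.
First-order correspondent: ∀x ∀y ∀z ((xR³y ∧ xRz) → ∃w (yR²w ∧ zR³w)).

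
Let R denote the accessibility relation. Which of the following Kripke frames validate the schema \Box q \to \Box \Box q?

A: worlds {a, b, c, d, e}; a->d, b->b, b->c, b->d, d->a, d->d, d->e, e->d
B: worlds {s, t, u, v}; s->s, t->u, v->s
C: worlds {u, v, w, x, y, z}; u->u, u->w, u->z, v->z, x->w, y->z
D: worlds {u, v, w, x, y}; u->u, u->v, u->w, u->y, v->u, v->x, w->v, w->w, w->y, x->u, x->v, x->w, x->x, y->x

Frame correspondent (Sahlqvist): \forall x \forall y \forall z (Rxy \wedge Ryz \to Rxz) — i.e. transitivity.
A: fails — Red and Rde but not Ree.
B: holds.
C: holds.
D: fails — Ruv and Rvx but not Rux.
Valid on: B, C.

B, C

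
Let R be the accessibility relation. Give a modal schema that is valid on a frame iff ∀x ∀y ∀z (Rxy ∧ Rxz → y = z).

The condition is partial functionality. The CD schema ◇s → □s defines it.
Suppose ◇s→□s is valid. Take Rxy, Rxz and set V(s)={y}. Then ◇s at x, so □s at x, so s at z, i.e. z=y.

◇s → □s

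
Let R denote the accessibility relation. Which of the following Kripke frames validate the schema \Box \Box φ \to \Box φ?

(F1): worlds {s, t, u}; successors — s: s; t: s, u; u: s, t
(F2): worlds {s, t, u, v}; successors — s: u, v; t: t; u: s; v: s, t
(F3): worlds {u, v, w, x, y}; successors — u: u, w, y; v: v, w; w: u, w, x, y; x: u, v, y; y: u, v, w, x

Frame correspondent (Sahlqvist): \forall x \forall y (Rxy \to \exists z (Rxz \wedge Rzy)) — i.e. density.
(F1): fails — Rut but no z with Ruz and Rzt.
(F2): fails — Rus but no z with Ruz and Rzs.
(F3): holds.
Valid on: (F3).

(F3)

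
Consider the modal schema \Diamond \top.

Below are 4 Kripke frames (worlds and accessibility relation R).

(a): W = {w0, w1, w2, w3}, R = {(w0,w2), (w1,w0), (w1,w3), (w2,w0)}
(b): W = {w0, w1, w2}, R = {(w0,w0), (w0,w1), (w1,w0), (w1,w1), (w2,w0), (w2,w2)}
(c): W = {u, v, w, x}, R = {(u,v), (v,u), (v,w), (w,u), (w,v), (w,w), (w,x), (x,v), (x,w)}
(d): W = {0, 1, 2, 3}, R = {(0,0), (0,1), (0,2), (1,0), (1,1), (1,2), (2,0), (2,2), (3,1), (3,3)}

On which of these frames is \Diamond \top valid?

(b), (c), (d)

Frame correspondent (Sahlqvist): \forall x \exists y Rxy — i.e. seriality.
(a): fails — world w3 has no successor.
(b): satisfies the condition.
(c): satisfies the condition.
(d): satisfies the condition.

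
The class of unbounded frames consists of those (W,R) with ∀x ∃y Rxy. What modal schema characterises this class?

□r → ◇r

The condition is seriality. The D schema □r → ◇r defines it.
Suppose □r→◇r is valid. At any x set V(r)=W. Then □r at x, so ◇r at x, so x has a successor.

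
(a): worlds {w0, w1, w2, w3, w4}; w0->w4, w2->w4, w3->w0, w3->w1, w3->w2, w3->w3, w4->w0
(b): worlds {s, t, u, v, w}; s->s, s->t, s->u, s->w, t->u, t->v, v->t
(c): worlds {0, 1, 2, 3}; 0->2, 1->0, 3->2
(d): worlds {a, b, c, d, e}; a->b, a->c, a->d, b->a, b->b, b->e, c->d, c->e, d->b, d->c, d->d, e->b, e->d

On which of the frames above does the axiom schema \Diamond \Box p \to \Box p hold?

none

The schema corresponds to a generalized confluence (Geach) condition: \forall x \forall y \forall z ((xRy \wedge xRz) \to \exists w (yRw \wedge z = w)).
(a): fails — w0Rw4, w0Rw4 but no w with w4Rw and w4=w.
(b): fails — sRt, sRs but no w* with tRw* and s=w*.
(c): fails — 0R2, 0R2 but no w with 2Rw and 2=w.
(d): fails — aRb, aRc but no w with bRw and c=w.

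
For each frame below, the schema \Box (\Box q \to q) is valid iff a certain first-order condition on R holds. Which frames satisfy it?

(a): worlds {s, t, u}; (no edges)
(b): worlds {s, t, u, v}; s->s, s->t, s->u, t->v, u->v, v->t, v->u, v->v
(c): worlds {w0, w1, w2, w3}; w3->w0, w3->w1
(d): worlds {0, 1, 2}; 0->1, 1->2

The schema corresponds to shift-reflexivity: \forall x \forall y (Rxy \to Ryy).
(a): satisfies the condition.
(b): fails — Rvt but not Rtt.
(c): fails — Rw3w1 but not Rw1w1.
(d): fails — R12 but not R22.

(a)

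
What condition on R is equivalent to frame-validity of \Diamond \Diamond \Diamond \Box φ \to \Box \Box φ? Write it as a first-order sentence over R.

\forall x \forall y \forall z ((x R^3 y \wedge x R^2 z) \to \exists w (yRw \wedge z = w))

This is a Sahlqvist (Geach-type) schema ◇^3□^1φ → □^2◇^0φ.
Minimal-valuation argument: fix x; take any y with xR^3y and any z with xR^2z. Set V(φ) to the set of worlds R-reachable from y in exactly 1 step. Then □^1φ holds at y, so the antecedent holds at x; validity forces ◇^0φ at z, giving a w with zR^0w and yR^1w.
First-order correspondent: \forall x \forall y \forall z ((x R^3 y \wedge x R^2 z) \to \exists w (yRw \wedge z = w)).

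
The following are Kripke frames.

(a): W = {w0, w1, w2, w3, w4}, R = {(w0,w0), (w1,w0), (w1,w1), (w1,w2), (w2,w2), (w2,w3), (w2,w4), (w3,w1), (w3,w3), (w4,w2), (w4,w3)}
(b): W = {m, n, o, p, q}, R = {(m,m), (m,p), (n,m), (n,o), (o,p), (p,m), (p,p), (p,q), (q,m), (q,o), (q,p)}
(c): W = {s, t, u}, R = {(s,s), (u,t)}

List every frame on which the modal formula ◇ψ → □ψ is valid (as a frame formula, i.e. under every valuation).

(c)

The schema corresponds to partial functionality: ∀x ∀y ∀z (Rxy ∧ Rxz → y = z).
(a): fails — w1 sees both w0 and w1.
(b): fails — m sees both m and p.
(c): ✓.
Valid on: (c).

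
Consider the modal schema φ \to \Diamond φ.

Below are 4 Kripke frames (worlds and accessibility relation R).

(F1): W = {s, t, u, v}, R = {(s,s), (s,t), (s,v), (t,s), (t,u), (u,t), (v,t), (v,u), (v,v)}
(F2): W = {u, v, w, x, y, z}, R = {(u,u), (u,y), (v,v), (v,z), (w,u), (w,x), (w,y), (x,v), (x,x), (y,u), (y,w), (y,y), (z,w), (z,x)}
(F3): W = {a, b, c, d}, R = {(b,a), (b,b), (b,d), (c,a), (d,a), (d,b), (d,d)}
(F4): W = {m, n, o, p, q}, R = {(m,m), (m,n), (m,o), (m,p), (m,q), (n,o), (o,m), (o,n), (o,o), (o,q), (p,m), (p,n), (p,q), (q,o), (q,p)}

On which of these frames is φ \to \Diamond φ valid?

none

This is the axiom for reflexivity; its first-order frame correspondent is \forall x Rxx.
(F1): fails — world t does not see itself.
(F2): fails — world w does not see itself.
(F3): fails — world a does not see itself.
(F4): fails — world n does not see itself.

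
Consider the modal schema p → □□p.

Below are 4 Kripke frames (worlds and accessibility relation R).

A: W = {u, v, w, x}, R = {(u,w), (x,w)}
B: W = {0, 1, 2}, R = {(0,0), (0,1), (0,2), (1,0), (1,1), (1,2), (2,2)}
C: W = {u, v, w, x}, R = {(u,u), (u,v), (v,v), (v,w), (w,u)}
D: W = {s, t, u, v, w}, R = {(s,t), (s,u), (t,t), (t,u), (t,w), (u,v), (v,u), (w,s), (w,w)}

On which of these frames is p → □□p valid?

This is the axiom for a generalized confluence (Geach) condition; its first-order frame correspondent is ∀x ∀z (xR²z → ∃w (x = w ∧ z = w)).
A: satisfies the condition.
B: fails — 0R²1 but 0 ≠ 1.
C: fails — uR²v but u ≠ v.
D: fails — sR²t but s ≠ t.

A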